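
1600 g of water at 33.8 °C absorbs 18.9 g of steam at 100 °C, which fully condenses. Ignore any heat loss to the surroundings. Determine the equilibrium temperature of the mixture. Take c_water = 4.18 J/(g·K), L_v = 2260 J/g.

Energy balance with sensible and latent terms:
steam→water at 100 °C releases m L_v = 18.9·2260 = 42714
  condensed water 100 °C→T: 79(T − 100)
  original water: 6688(T − 33.8)
6767 T = 42714 + 7900.2 + 226054 = 276669
T ≈ 40.88 °C — below 100 °C, confirming all the steam condensed.

T_f ≈ 40.9 °C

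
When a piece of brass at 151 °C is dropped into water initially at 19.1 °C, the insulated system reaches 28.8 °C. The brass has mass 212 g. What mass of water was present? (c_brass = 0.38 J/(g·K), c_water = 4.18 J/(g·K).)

Heat lost by the brass = heat gained by the water:
212×0.38×(151 − 28.8) = m×4.18×(28.8 − 19.1)
40.55 m = 9844.4  ⇒  m ≈ 242.8 g

m ≈ 243 g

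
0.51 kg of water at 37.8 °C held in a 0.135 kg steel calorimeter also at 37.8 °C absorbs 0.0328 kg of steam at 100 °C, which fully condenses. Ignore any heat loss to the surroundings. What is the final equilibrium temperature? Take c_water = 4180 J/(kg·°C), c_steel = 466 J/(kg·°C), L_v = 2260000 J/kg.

Energy conservation, ΣQ = 0:
latent heat released on condensation: 0.0328×2260000 = 74128
  condensate cools 100→T: 0.0328×4180×(T − 100) = 137.1(T − 100)
  water warms: 0.51×4180×(T − 37.8) = 2131.8(T − 37.8)
  cup: 62.91(T − 37.8)
2331.8 T = 74128 + 13710 + 82960 = 170798
T ≈ 73.25 °C, under the boiling point, so the assumption holds.

T_f ≈ 73.2 °C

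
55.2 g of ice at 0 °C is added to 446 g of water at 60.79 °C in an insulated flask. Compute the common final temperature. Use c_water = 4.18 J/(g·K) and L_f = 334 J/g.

Setting the total heat transfer to zero:
fusion: m_ice L_f = 55.2·334 = 18437
  meltwater 0→T: 55.2·4.18·T = 230.74 T
  water cools: 446·4.18·(T − 60.79) = 1864.3(T − 60.79)
2095 T = 113330 − 18437 = 94893
T ≈ 45.29 °C. Since T > 0 °C, the all-ice-melts assumption holds.

T_f ≈ 45.3 °C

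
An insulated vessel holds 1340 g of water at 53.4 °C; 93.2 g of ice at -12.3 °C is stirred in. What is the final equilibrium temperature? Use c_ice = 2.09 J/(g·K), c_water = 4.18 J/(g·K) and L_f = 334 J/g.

Conservation of energy gives ΣQ = 0:
warm ice to 0 °C: 93.2·2.09·(0 − (-12.3)) = 2395.9; latent heat to melt: 93.2·334 = 31129; meltwater 0→T: 93.2·4.18·T = 389.58 T; water cools: 1340·4.18·(T − 53.4) = 5601.2(T − 53.4)
5990.8 T = 299104 − 33525 = 265579
T ≈ 44.33 °C (positive, so assuming full melt was valid).

T_f ≈ 44.3 °C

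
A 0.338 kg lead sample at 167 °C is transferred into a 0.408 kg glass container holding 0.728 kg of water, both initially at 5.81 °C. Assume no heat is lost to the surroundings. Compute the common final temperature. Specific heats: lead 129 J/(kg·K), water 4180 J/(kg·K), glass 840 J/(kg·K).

T_f is the heat-capacity-weighted average of the initial temperatures:
T_f = (43.6*167 + 3043*5.81 + 342.72*5.81) / (43.6 + 3043 + 342.72)
    = 26953 / 3429.4 ≈ 7.86 °C

T_f ≈ 7.9 °C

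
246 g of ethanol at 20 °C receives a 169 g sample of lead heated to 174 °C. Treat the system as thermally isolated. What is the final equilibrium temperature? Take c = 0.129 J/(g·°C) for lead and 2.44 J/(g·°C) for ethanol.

T_f ≈ 25.4 °C

Setting the total heat transfer to zero:
169×0.129×(T − 174) + 246×2.44×(T − 20) = 0
(21.8 + 600.24) T = 21.8×174 + 600.24×20
T = 15798 / 622.04 = 25.4 °C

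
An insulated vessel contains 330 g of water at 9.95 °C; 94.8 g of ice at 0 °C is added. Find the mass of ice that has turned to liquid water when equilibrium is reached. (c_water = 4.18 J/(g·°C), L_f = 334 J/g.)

Water can give up m c ΔT = 330×4.18×9.95 = 13725 J before reaching 0 °C.
Melting all 94.8 g of ice would need 94.8×334 = 31663 J.
13725 J < 31663 J, so only part of the ice melts and the system sits at 0 °C.
m_melted×334 = 13725  ⇒  m_melted ≈ 41.09 g.

m_melted ≈ 41.1 g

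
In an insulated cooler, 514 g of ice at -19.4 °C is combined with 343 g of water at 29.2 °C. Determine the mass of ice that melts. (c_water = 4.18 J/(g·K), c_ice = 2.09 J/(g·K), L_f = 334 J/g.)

Heat available from the water dropping to 0 °C: 343·4.18·29.2 = 41865 J.
Warming the ice to 0 °C takes 514·2.09·19.4 = 20841 J, leaving 21025 J for melting.
Melting all 514 g of ice would need 514·334 = 171676 J.
Since 21025 < 171676 J, not all the ice melts; equilibrium is at 0 °C.
m_melt = 21025 / L_f = 62.95 g.

m_melted ≈ 62.9 g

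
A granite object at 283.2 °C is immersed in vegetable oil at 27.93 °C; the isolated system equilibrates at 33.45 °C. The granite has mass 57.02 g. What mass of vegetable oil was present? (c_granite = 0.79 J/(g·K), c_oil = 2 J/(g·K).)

m ≈ 1020 g

Heat lost by the granite = heat gained by the oil:
57.02×0.79×(283.2 − 33.45) = m×2×(33.45 − 27.93)
11.04 m = 11250  ⇒  m ≈ 1019 g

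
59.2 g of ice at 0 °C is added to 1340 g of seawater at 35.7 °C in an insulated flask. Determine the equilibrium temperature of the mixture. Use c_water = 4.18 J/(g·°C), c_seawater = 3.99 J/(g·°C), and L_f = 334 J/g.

T_f ≈ 30.6 °C

Let T be the final temperature. ΣQ_i = 0:
fusion: m_ice L_f = 59.2·334 = 19773; meltwater 0→T: 59.2·4.18·T = 247.46 T; seawater: 5346.6(T − 35.7)
5594.1 T = 190874 − 19773 = 171101
T ≈ 30.59 °C (positive, so assuming full melt was valid).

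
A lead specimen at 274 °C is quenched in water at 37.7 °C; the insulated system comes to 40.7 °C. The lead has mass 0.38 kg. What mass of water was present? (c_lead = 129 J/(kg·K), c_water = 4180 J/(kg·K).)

Setting the total heat transfer to zero:
0.38×129×(40.7 − 274) + m×4180×(40.7 − 37.7) = 0
12540 m = 11436
m = 11436/12540 ≈ 0.912 kg

m ≈ 0.912 kg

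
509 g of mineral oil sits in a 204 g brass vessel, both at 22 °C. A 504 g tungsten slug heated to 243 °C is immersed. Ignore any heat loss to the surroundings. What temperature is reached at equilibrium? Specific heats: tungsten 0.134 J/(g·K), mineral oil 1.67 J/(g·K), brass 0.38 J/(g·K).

T_f ≈ 37.0 °C

Heat gained plus heat lost sum to zero:
504·0.134·(T − 243) + 509·1.67·(T − 22) + 204·0.38·(T − 22) = 0
67.54(T − 243) + 850.03(T − 22) + 77.52(T − 22) = 0
(67.54 + 850.03 + 77.52) T = 67.54·243 + 850.03·22 + 77.52·22
T = 36817/995.09 ≈ 37.00 °C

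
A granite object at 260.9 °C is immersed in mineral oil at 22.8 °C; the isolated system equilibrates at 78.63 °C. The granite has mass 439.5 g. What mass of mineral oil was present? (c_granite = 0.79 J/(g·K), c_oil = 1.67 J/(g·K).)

Setting the total heat transfer to zero:
439.5·0.79·(78.63 − 260.9) + m·1.67·(78.63 − 22.8) = 0
93.24 m = 63285
m = 63285/93.24 ≈ 678.8 g

m ≈ 679 g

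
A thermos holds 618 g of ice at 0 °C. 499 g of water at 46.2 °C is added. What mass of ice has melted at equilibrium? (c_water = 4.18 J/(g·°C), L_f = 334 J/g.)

Heat available from the water dropping to 0 °C: 499×4.18×46.2 = 96365 J.
Melting all 618 g of ice would need 618×334 = 206412 J.
That's not enough to melt it all — equilibrium is at 0 °C with ice remaining.
Mass melted = 96365/334 ≈ 288.5 g.

m_melted ≈ 289 g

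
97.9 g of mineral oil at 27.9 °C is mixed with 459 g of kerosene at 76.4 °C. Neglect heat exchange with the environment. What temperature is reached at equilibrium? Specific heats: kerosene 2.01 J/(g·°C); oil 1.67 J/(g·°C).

T_f ≈ 69.1 °C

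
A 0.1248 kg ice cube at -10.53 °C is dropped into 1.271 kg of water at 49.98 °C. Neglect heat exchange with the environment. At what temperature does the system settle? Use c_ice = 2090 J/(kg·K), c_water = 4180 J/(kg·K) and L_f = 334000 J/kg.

T_f ≈ 37.9 °C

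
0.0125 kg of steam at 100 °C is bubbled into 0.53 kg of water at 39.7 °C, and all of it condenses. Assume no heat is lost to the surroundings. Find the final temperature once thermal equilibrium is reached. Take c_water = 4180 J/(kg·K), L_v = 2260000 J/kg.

T_f ≈ 53.5 °C

Heat gained plus heat lost sum to zero:
steam→water at 100 °C releases m L_v = 0.0125·2260000 = 28250; condensate cools 100→T: 0.0125·4180·(T − 100) = 52.25(T − 100); original water: 2215.4(T − 39.7)
2267.7 T = 28250 + 5225 + 87951 = 121426
T ≈ 53.55 °C (< 100 °C, so full condensation is consistent).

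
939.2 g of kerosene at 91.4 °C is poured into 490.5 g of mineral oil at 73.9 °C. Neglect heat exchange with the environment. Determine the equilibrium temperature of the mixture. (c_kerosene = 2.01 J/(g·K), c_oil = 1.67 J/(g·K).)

T_f ≈ 86.1 °C

Heat gained plus heat lost sum to zero:
939.2·2.01·(T − 91.4) + 490.5·1.67·(T − 73.9) = 0
1887.8(T − 91.4) + 819.13(T − 73.9) = 0
(1887.8 + 819.13) T = 1887.8·91.4 + 819.13·73.9
T = 233078 / 2706.9 = 86.1 °C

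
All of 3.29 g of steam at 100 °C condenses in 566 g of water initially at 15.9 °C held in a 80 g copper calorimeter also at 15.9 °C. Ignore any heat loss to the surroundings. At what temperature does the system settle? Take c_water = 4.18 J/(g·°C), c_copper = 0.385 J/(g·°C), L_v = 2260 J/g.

Sum of m c ΔT and latent-heat terms is zero:
steam→water at 100 °C releases m L_v = 3.29×2260 = 7435.4
  condensate cools 100→T: 3.29×4.18×(T − 100) = 13.75(T − 100)
  water warms: 566×4.18×(T − 15.9) = 2365.9(T − 15.9)
  copper cup: 80×0.385×(T − 15.9) = 30.8(T − 15.9)
2410.4 T = 7435.4 + 1375.2 + 38107 = 46918
T ≈ 19.46 °C (< 100 °C, so full condensation is consistent).

T_f ≈ 19.5 °C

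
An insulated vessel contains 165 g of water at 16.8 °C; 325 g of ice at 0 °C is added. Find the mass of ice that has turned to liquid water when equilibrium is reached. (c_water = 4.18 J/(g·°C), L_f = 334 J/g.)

m_melted ≈ 34.7 g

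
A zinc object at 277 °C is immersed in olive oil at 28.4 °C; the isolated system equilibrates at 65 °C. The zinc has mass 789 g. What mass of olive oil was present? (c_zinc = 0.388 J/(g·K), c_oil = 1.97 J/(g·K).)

Heat lost by the zinc = heat gained by the oil:
789·0.388·(277 − 65) = m·1.97·(65 − 28.4)
72.1 m = 64900  ⇒  m ≈ 900.1 g

m ≈ 900 g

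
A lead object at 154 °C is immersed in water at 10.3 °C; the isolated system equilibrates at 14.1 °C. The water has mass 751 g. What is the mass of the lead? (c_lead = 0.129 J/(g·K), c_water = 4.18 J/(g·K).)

Heat gained plus heat lost sum to zero:
m×0.129×(14.1 − 154) + 751×4.18×(14.1 − 10.3) = 0
-18.05 m = -11929
m = -11929/-18.05 ≈ 661 g

m ≈ 661 g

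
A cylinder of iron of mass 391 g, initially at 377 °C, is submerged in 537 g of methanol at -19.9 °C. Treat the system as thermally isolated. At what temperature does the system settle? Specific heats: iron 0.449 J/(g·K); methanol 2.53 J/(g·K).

With ΣQ=0 the equilibrium temperature is the m·c-weighted mean:
T_f = (175.56*377 + 1358.6*(-19.9)) / (175.56 + 1358.6)
    = 39149 / 1534.2 ≈ 25.52 °C

T_f ≈ 25.5 °C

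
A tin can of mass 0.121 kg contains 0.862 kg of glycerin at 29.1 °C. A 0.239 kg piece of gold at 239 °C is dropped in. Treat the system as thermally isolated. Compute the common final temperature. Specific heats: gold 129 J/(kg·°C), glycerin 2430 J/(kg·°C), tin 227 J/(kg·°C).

Taking heat into each body as positive, Σ m c ΔT = 0:
0.239×129×(T − 239) + 0.862×2430×(T − 29.1) + 0.121×227×(T − 29.1) = 0
2153 T = 69123
T ≈ 32.11 °C

T_f ≈ 32.1 °C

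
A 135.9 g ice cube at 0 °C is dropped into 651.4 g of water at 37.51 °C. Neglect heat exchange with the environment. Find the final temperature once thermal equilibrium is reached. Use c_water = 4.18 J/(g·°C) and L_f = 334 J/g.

T_f ≈ 17.2 °C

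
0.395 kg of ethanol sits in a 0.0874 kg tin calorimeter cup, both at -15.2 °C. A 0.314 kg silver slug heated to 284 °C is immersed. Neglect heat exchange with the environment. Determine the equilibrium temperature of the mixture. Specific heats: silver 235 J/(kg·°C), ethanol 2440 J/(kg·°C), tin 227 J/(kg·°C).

Conservation of energy gives ΣQ = 0:
0.314×235×(T − 284) + 0.395×2440×(T − (-15.2)) + 0.0874×227×(T − (-15.2)) = 0
73.79(T − 284) + 963.8(T − (-15.2)) + 19.84(T − (-15.2)) = 0
1057.4 T = 6005
T = 6005 / 1057.4 = 5.68 °C

T_f ≈ 5.7 °C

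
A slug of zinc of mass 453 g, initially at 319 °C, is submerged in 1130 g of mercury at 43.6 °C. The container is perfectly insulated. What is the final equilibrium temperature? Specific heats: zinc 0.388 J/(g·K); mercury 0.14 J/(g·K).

T_f ≈ 188.5 °C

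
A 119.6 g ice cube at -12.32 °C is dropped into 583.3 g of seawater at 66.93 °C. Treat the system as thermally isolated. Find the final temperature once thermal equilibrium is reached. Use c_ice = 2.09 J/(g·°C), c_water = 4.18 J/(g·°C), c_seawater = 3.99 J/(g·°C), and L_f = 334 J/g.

Conservation of energy gives ΣQ = 0:
ice -12.32→0 °C: 119.6·2.09·12.32 = 3079.6; fusion: m_ice L_f = 119.6·334 = 39946; meltwater 0→T: 119.6·4.18·T = 499.93 T; seawater: 2327.4(T − 66.93)
2827.3 T = 155771 − 43026 = 112745
T ≈ 39.88 °C. Since T > 0 °C, the all-ice-melts assumption holds.

T_f ≈ 39.9 °C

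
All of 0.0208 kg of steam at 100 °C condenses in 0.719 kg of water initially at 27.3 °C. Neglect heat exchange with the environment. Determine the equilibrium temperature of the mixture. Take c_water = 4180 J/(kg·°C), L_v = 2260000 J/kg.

T_f ≈ 44.5 °C

Taking heat into each body as positive, Σ m c ΔT = 0:
condense steam: −0.0208×2260000 = −47008
  condensed water 100 °C→T: 86.94(T − 100)
  water warms: 0.719×4180×(T − 27.3) = 3005.4(T − 27.3)
3092.4 T = 47008 + 8694.4 + 82048 = 137750
T ≈ 44.55 °C — below 100 °C, confirming all the steam condensed.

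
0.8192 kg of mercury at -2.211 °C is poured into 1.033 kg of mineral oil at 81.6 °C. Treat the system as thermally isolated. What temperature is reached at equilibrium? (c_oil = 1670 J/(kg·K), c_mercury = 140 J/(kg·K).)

T_f ≈ 76.4 °C

T_f is the heat-capacity-weighted average of the initial temperatures:
T_f = (1725.1*81.6 + 114.69*(-2.211)) / (1725.1 + 114.69)
    = 140515 / 1839.8 ≈ 76.38 °C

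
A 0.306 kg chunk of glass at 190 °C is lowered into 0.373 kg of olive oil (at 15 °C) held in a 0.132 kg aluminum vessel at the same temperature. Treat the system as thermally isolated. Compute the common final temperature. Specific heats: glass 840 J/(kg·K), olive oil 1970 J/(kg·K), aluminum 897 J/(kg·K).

T_f ≈ 55.5 °C

Net heat exchanged in the isolated system is zero:
0.306×840×(T − 190) + 0.373×1970×(T − 15) + 0.132×897×(T − 15) = 0
257.04(T − 190) + 734.81(T − 15) + 118.4(T − 15) = 0
1110.3 T = 61636
T ≈ 55.52 °C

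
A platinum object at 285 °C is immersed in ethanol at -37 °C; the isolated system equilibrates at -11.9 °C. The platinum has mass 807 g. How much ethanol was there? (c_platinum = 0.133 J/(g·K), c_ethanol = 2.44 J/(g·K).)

Net heat exchanged in the isolated system is zero:
807·0.133·(-11.9 − 285) + m·2.44·(-11.9 − (-37)) = 0
61.24 m = 31867
m = 31867/61.24 ≈ 520.3 g

m ≈ 520 g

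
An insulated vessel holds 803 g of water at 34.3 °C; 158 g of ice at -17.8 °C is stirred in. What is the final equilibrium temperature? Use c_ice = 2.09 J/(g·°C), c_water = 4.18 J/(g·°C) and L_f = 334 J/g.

T_f ≈ 14.1 °C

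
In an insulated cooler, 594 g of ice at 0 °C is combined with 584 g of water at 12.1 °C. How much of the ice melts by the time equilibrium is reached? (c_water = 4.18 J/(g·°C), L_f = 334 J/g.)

Heat available from the water dropping to 0 °C: 584·4.18·12.1 = 29538 J.
To melt every bit of ice: 594·334 = 198396 J.
Since 29538 < 198396 J, not all the ice melts; equilibrium is at 0 °C.
m_melted·334 = 29538  ⇒  m_melted ≈ 88.44 g.

m_melted ≈ 88.4 g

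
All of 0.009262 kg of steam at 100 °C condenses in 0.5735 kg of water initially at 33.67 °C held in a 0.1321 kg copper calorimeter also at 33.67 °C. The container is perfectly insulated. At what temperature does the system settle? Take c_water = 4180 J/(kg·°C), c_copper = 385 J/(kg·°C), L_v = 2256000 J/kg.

T_f ≈ 43.1 °C

Heat gained plus heat lost sum to zero:
steam→water at 100 °C releases m L_v = 0.009262×2256000 = 20895
  condensed water 100 °C→T: 38.72(T − 100)
  original water: 2397.2(T − 33.67)
  cup: 50.86(T − 33.67)
2486.8 T = 20895 + 3871.5 + 82427 = 107194
T ≈ 43.11 °C (< 100 °C, so full condensation is consistent).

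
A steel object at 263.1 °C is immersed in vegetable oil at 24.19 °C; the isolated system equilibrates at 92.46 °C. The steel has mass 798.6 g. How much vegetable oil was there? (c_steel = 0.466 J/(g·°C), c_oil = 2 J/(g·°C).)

m ≈ 465 g

Taking heat into each body as positive, Σ m c ΔT = 0:
798.6×0.466×(92.46 − 263.1) + m×2×(92.46 − 24.19) = 0
136.54 m = 63503
m = 63503/136.54 ≈ 465.1 g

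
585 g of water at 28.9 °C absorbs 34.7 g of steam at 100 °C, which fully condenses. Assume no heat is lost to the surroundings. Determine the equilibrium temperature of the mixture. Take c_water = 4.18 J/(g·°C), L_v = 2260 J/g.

Sum of m c ΔT and latent-heat terms is zero:
condense steam: −34.7·2260 = −78422
  condensate cools 100→T: 34.7·4.18·(T − 100) = 145.05(T − 100)
  water warms: 585·4.18·(T − 28.9) = 2445.3(T − 28.9)
2590.3 T = 78422 + 14505 + 70669 = 163596
T ≈ 63.16 °C (< 100 °C, so full condensation is consistent).

T_f ≈ 63.2 °C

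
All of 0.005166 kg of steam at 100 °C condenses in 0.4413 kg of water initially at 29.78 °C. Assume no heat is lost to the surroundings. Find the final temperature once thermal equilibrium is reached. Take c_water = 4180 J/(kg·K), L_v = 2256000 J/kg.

Energy balance with sensible and latent terms:
condense steam: −0.005166·2256000 = −11654; condensate cools 100→T: 0.005166·4180·(T − 100) = 21.59(T − 100); water warms: 0.4413·4180·(T − 29.78) = 1844.6(T − 29.78)
1866.2 T = 11654 + 2159.4 + 54933 = 68747
T ≈ 36.84 °C, under the boiling point, so the assumption holds.

T_f ≈ 36.8 °C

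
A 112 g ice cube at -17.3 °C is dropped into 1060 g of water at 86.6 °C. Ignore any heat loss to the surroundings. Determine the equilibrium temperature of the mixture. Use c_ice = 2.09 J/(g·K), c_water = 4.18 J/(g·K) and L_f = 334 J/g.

T_f ≈ 69.9 °C

Heat gained plus heat lost sum to zero:
warm ice to 0 °C: 112·2.09·(0 − (-17.3)) = 4049.6
  melt ice: 112·334 = 37408
  warm the meltwater: 468.16 T
  water cools: 1060·4.18·(T − 86.6) = 4430.8(T − 86.6)
4899 T = 383707 − 41458 = 342250
T ≈ 69.86 °C — above 0 °C, consistent with complete melting.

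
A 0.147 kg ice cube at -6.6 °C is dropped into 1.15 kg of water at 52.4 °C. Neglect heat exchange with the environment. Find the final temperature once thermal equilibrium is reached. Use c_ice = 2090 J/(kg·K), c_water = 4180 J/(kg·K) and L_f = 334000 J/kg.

Sum of m c ΔT and latent-heat terms is zero:
ice -6.6→0 °C: 0.147·2090·6.6 = 2027.7
  melt ice: 0.147·334000 = 49098
  meltwater 0→T: 0.147·4180·T = 614.46 T
  water: 4807(T − 52.4)
5421.5 T = 251887 − 51126 = 200761
T ≈ 37.03 °C. Since T > 0 °C, the all-ice-melts assumption holds.

T_f ≈ 37.0 °C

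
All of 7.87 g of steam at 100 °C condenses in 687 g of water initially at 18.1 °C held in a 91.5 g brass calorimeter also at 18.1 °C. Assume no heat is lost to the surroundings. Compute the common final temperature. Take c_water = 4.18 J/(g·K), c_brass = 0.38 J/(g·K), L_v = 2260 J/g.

T_f ≈ 25.1 °C

Conservation of energy gives ΣQ = 0:
latent heat released on condensation: 7.87·2260 = 17786; condensate cools 100→T: 7.87·4.18·(T − 100) = 32.9(T − 100); water warms: 687·4.18·(T − 18.1) = 2871.7(T − 18.1); cup: 34.77(T − 18.1)
2939.3 T = 17786 + 3289.7 + 52606 = 73682
T ≈ 25.07 °C (< 100 °C, so full condensation is consistent).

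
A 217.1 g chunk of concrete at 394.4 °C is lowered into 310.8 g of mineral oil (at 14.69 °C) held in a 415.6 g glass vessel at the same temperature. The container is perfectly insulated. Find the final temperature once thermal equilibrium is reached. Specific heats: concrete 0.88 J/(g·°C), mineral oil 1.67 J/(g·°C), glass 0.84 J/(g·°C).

T_f ≈ 83.2 °C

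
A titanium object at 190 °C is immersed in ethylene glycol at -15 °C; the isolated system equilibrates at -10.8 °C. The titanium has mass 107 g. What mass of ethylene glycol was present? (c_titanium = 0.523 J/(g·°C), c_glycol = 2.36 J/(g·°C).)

m ≈ 1130 g

Heat gained plus heat lost sum to zero:
107·0.523·(-10.8 − 190) + m·2.36·(-10.8 − (-15)) = 0
9.912 m = 11237
m = 11237/9.912 ≈ 1134 g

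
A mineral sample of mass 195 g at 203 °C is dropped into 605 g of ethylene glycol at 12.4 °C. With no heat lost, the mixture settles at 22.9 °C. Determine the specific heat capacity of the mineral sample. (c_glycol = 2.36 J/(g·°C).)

c ≈ 0.427 J/(g·°C)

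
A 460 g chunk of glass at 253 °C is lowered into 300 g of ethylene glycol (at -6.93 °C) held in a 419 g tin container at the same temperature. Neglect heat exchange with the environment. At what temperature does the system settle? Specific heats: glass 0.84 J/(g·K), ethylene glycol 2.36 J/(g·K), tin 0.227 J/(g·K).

T_f ≈ 77.5 °C

Setting the total heat transfer to zero:
460·0.84·(T − 253) + 300·2.36·(T − (-6.93)) + 419·0.227·(T − (-6.93)) = 0
(386.4 + 708 + 95.11) T = 386.4·253 + 708·(-6.93) + 95.11·(-6.93)
T = 92194 / 1189.5 = 77.5 °C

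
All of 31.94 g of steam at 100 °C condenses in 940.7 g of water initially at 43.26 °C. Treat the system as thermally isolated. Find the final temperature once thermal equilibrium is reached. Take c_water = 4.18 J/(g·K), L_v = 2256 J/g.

T_f ≈ 62.8 °C

Heat gained plus heat lost sum to zero:
steam→water at 100 °C releases m L_v = 31.94×2256 = 72057; condensed water 100 °C→T: 133.51(T − 100); water warms: 940.7×4.18×(T − 43.26) = 3932.1(T − 43.26)
4065.6 T = 72057 + 13351 + 170104 = 255511
T ≈ 62.85 °C (< 100 °C, so full condensation is consistent).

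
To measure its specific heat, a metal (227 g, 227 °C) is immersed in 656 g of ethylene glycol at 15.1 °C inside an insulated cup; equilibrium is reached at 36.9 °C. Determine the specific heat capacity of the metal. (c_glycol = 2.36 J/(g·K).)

Conservation of energy gives ΣQ = 0:
227×c×(36.9 − 227) + 656×2.36×(36.9 − 15.1) = 0
-43153 c = -33750
c = -33750/-43153 ≈ 0.7821 J/(g·K)

c ≈ 0.782 J/(g·K)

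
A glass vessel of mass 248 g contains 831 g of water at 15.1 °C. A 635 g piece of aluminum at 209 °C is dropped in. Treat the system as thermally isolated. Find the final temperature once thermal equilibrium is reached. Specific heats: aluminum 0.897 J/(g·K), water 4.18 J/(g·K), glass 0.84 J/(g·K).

Energy conservation, ΣQ = 0:
635*0.897*(T − 209) + 831*4.18*(T − 15.1) + 248*0.84*(T − 15.1) = 0
(569.6 + 3473.6 + 208.32) T = 569.6*209 + 3473.6*15.1 + 208.32*15.1
T ≈ 41.08 °C

T_f ≈ 41.1 °C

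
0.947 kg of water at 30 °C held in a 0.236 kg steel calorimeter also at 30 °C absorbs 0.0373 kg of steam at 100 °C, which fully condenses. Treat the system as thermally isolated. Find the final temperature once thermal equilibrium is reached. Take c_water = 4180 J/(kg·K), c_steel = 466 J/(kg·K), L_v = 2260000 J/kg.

T_f ≈ 52.5 °C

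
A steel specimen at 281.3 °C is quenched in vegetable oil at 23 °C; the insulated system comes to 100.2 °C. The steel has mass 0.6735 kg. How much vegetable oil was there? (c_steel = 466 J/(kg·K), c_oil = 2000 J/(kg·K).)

m ≈ 0.368 kg

|Q_steel| = |Q_oil|:
0.6735·466·(281.3 − 100.2) = m·2000·(100.2 − 23)
154400 m = 56838  ⇒  m ≈ 0.3681 kg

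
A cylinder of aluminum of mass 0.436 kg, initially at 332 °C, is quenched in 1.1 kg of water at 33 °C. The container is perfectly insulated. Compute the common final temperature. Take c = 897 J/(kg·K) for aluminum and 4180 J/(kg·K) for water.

T_f ≈ 56.4 °C

With ΣQ=0 the equilibrium temperature is the m·c-weighted mean:
T_f = (391.09×332 + 4598×33) / (391.09 + 4598)
    = 281577 / 4989.1 ≈ 56.44 °C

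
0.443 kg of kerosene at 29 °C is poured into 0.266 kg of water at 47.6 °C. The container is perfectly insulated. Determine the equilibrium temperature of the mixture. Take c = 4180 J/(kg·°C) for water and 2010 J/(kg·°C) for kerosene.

Set heat shed by the hot body equal to heat absorbed by the cold body:
0.266·4180·(47.6 − T) = 0.443·2010·(T − 29)
1111.9(47.6 − T) = 890.43(T − 29)
2002.3 T = 78748  ⇒  T ≈ 39.33 °C

T_f ≈ 39.3 °C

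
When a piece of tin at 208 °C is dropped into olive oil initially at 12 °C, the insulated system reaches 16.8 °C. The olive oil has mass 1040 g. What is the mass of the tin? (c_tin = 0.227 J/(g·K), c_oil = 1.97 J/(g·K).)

m ≈ 227 g

Conservation of energy gives ΣQ = 0:
m×0.227×(16.8 − 208) + 1040×1.97×(16.8 − 12) = 0
-43.4 m = -9834.2
m = -9834.2/-43.4 ≈ 226.6 g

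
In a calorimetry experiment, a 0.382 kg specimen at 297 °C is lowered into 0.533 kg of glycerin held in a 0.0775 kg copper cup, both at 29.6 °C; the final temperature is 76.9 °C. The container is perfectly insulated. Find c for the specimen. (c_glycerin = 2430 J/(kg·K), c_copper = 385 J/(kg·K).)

Heat gained plus heat lost sum to zero:
0.382·c·(76.9 − 297) + 0.533·2430·(76.9 − 29.6) + 0.0775·385·(76.9 − 29.6) = 0
-84.08 c = -62674
c = -62674/-84.08 ≈ 745.4 J/(kg·K)

c ≈ 745 J/(kg·K)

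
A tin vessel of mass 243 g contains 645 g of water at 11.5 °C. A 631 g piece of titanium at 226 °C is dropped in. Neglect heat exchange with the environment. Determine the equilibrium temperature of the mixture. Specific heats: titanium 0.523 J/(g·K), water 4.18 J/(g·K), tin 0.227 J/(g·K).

T_f ≈ 34.5 °C

T_f = Σ m_i c_i T_i / Σ m_i c_i:
T_f = (330.01*226 + 2696.1*11.5 + 55.16*11.5) / (330.01 + 2696.1 + 55.16)
    = 106222 / 3081.3 ≈ 34.47 °C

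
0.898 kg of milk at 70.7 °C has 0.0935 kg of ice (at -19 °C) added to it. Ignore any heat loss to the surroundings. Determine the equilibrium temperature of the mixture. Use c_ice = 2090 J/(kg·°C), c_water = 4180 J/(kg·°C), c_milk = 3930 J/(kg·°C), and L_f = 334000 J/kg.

Energy conservation, ΣQ = 0:
ice -19→0 °C: 0.0935×2090×19 = 3712.9
  melt ice: 0.0935×334000 = 31229
  warm the meltwater: 390.83 T
  milk cools: 0.898×3930×(T − 70.7) = 3529.1(T − 70.7)
3920 T = 249510 − 34942 = 214568
T ≈ 54.74 °C — above 0 °C, consistent with complete melting.

T_f ≈ 54.7 °C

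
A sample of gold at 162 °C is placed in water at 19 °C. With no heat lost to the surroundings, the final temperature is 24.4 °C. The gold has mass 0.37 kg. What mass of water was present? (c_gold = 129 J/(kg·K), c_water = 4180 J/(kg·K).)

m ≈ 0.291 kg

Conservation of energy gives ΣQ = 0:
0.37·129·(24.4 − 162) + m·4180·(24.4 − 19) = 0
22572 m = 6567.6
m = 6567.6/22572 ≈ 0.291 kg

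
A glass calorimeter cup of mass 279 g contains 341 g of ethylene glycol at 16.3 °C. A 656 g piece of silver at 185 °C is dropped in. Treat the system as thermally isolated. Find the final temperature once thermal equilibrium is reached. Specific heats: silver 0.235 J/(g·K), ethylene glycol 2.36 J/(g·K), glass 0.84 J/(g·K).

Let T be the final temperature. ΣQ_i = 0:
656×0.235×(T − 185) + 341×2.36×(T − 16.3) + 279×0.84×(T − 16.3) = 0
1193.3 T = 45457
T = 45457 / 1193.3 = 38.1 °C

T_f ≈ 38.1 °C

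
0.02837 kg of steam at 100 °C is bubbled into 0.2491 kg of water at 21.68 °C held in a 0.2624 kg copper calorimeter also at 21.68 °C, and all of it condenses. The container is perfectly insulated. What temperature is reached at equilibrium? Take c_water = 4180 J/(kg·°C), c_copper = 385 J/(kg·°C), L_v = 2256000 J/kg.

T_f ≈ 79.8 °C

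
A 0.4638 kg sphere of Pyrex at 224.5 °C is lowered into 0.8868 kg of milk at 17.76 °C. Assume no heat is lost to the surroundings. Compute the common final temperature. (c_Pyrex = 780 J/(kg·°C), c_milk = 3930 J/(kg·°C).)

Heat gained plus heat lost sum to zero:
0.4638*780*(T − 224.5) + 0.8868*3930*(T − 17.76) = 0
361.76(T − 224.5) + 3485.1(T − 17.76) = 0
3846.9 T = 143112
T = 143112/3846.9 ≈ 37.20 °C

T_f ≈ 37.2 °C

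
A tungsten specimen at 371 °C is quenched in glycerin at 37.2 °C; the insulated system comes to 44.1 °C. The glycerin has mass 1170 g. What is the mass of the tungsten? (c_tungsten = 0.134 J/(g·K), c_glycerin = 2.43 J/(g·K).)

m ≈ 448 g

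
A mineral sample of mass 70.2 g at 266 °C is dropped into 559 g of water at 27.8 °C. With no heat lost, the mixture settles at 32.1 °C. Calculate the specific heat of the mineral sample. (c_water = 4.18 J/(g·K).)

Heat lost by the mineral sample = heat gained by the water:
70.2·c·(266 − 32.1) = 559·4.18·(32.1 − 27.8)
16420 c = 10047  ⇒  c ≈ 0.6119 J/(g·K)

c ≈ 0.612 J/(g·K)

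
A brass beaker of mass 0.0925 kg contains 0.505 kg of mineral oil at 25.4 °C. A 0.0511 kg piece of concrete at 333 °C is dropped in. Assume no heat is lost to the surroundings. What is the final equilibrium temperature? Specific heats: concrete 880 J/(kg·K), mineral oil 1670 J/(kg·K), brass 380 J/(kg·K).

Heat gained plus heat lost sum to zero:
0.0511·880·(T − 333) + 0.505·1670·(T − 25.4) + 0.0925·380·(T − 25.4) = 0
44.97(T − 333) + 843.35(T − 25.4) + 35.15(T − 25.4) = 0
923.47 T = 37288
T = 37288/923.47 ≈ 40.38 °C

T_f ≈ 40.4 °C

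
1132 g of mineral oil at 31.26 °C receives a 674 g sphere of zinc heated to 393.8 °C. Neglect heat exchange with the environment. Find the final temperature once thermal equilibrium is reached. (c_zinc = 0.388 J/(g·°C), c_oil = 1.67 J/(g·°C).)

Set heat shed by the hot body equal to heat absorbed by the cold body:
674×0.388×(393.8 − T) = 1132×1.67×(T − 31.26)
261.51(393.8 − T) = 1890.4(T − 31.26)
2152 T = 162079  ⇒  T ≈ 75.32 °C

T_f ≈ 75.3 °C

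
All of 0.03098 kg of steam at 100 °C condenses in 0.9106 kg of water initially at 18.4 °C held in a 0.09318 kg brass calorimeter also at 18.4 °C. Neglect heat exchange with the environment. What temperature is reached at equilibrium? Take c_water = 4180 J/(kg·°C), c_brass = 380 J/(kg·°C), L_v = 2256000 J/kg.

Setting the total heat transfer to zero:
condense steam: −0.03098·2256000 = −69891; condensate cools 100→T: 0.03098·4180·(T − 100) = 129.5(T − 100); water warms: 0.9106·4180·(T − 18.4) = 3806.3(T − 18.4); cup: 35.41(T − 18.4)
3971.2 T = 69891 + 12950 + 70688 = 153528
T ≈ 38.66 °C — below 100 °C, confirming all the steam condensed.

T_f ≈ 38.7 °C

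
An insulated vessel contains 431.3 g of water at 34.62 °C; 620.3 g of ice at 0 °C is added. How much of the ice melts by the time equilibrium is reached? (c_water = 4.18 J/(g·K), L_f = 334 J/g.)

Cooling the water to 0 °C releases 431.3·4.18·34.62 = 62414 J.
Fully melting the ice requires m_ice L_f = 620.3·334 = 207180 J.
62414 J < 207180 J, so only part of the ice melts and the system sits at 0 °C.
Mass melted = 62414/334 ≈ 186.9 g.

m_melted ≈ 187 g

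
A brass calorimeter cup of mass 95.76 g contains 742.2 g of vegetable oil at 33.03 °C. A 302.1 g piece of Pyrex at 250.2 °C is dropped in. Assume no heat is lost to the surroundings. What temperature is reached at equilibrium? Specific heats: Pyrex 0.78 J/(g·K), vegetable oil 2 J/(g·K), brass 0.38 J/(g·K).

T_f ≈ 62.2 °C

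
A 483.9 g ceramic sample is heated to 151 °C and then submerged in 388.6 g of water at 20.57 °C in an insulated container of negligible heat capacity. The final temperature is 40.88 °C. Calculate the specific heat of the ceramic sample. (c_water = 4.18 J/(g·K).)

Let T be the final temperature. ΣQ_i = 0:
483.9·c·(40.88 − 151) + 388.6·4.18·(40.88 − 20.57) = 0
-53287 c = -32991
c = -32991/-53287 ≈ 0.6191 J/(g·K)

c ≈ 0.619 J/(g·K)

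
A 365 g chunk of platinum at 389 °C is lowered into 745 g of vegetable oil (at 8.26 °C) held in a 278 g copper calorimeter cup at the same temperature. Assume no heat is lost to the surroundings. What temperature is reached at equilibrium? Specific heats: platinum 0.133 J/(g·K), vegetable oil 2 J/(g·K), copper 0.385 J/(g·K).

Setting the total heat transfer to zero:
365×0.133×(T − 389) + 745×2×(T − 8.26) + 278×0.385×(T − 8.26) = 0
48.55(T − 389) + 1490(T − 8.26) + 107.03(T − 8.26) = 0
(48.55 + 1490 + 107.03) T = 48.55×389 + 1490×8.26 + 107.03×8.26
T ≈ 19.49 °C

T_f ≈ 19.5 °C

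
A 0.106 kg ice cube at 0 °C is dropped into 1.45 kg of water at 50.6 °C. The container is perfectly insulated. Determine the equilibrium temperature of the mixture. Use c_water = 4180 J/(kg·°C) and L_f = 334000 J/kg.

Taking heat into each body as positive, Σ m c ΔT = 0:
melt ice: 0.106·334000 = 35404; warm the meltwater: 443.08 T; water cools: 1.45·4180·(T − 50.6) = 6061(T − 50.6)
6504.1 T = 306687 − 35404 = 271283
T ≈ 41.71 °C (positive, so assuming full melt was valid).

T_f ≈ 41.7 °C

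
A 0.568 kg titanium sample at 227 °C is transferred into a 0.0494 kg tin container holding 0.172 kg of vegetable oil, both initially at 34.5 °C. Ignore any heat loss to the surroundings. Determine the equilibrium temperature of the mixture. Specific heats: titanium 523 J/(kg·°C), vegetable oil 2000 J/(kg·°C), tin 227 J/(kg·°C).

T_f ≈ 122.2 °C

Net heat exchanged in the isolated system is zero:
0.568·523·(T − 227) + 0.172·2000·(T − 34.5) + 0.0494·227·(T − 34.5) = 0
(297.06 + 344 + 11.21) T = 297.06·227 + 344·34.5 + 11.21·34.5
T = 79688/652.28 ≈ 122.17 °C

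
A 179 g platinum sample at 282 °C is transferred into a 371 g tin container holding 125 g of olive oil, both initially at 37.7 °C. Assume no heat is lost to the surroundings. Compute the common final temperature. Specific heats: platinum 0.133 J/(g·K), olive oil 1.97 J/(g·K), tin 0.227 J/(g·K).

Energy conservation, ΣQ = 0:
179·0.133·(T − 282) + 125·1.97·(T − 37.7) + 371·0.227·(T − 37.7) = 0
23.81(T − 282) + 246.25(T − 37.7) + 84.22(T − 37.7) = 0
(23.81 + 246.25 + 84.22) T = 23.81·282 + 246.25·37.7 + 84.22·37.7
T = 19172 / 354.27 = 54.1 °C

T_f ≈ 54.1 °C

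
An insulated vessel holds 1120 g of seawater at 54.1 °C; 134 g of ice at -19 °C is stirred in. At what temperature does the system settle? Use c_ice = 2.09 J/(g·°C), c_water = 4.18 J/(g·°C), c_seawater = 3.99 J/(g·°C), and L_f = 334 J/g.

T_f ≈ 38.1 °C

Heat gained plus heat lost sum to zero:
warm ice to 0 °C: 134·2.09·(0 − (-19)) = 5321.1
  melt ice: 134·334 = 44756
  meltwater 0→T: 134·4.18·T = 560.12 T
  seawater cools: 1120·3.99·(T − 54.1) = 4468.8(T − 54.1)
5028.9 T = 241762 − 50077 = 191685
T ≈ 38.12 °C — above 0 °C, consistent with complete melting.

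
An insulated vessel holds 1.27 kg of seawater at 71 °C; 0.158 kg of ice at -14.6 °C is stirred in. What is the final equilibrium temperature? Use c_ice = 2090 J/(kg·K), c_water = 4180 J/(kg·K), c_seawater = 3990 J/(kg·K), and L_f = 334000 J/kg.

T_f ≈ 52.8 °C

Energy conservation, ΣQ = 0:
ice -14.6→0 °C: 0.158×2090×14.6 = 4821.2; latent heat to melt: 0.158×334000 = 52772; warm the meltwater: 660.44 T; seawater: 5067.3(T − 71)
5727.7 T = 359778 − 57593 = 302185
T ≈ 52.76 °C (positive, so assuming full melt was valid).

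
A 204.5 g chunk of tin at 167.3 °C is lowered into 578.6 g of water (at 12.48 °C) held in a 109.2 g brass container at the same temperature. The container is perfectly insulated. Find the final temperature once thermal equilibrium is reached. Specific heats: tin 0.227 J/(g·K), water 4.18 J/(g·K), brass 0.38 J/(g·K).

Net heat exchanged in the isolated system is zero:
204.5*0.227*(T − 167.3) + 578.6*4.18*(T − 12.48) + 109.2*0.38*(T − 12.48) = 0
46.42(T − 167.3) + 2418.5(T − 12.48) + 41.5(T − 12.48) = 0
(46.42 + 2418.5 + 41.5) T = 46.42*167.3 + 2418.5*12.48 + 41.5*12.48
T = 38468 / 2506.5 = 15.3 °C

T_f ≈ 15.3 °C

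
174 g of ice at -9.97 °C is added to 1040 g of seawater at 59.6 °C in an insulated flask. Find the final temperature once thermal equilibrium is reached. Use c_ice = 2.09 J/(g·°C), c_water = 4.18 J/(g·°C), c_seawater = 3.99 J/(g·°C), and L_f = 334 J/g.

T_f ≈ 38.1 °C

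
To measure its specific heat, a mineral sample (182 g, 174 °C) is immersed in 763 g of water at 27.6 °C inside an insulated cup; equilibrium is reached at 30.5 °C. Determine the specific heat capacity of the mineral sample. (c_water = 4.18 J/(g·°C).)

m_s c (T_s − T_f) = m_water c_water (T_f − T_0):
182×c×(174 − 30.5) = 763×4.18×(30.5 − 27.6)
26117 c = 9249.1  ⇒  c ≈ 0.3541 J/(g·°C)

c ≈ 0.354 J/(g·°C)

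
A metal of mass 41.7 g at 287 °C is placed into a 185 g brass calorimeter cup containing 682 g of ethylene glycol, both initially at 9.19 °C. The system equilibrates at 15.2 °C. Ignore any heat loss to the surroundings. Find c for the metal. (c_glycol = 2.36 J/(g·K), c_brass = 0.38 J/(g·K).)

Net heat exchanged in the isolated system is zero:
41.7·c·(15.2 − 287) + 682·2.36·(15.2 − 9.19) + 185·0.38·(15.2 − 9.19) = 0
-11334 c = -10096
c = -10096/-11334 ≈ 0.8907 J/(g·K)

c ≈ 0.891 J/(g·K)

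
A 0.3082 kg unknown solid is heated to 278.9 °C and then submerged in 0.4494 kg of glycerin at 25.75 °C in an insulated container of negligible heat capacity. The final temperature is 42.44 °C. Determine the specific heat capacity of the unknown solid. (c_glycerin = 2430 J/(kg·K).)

Energy conservation, ΣQ = 0:
0.3082·c·(42.44 − 278.9) + 0.4494·2430·(42.44 − 25.75) = 0
-72.88 c = -18226
c = -18226/-72.88 ≈ 250.1 J/(kg·K)

c ≈ 250 J/(kg·K)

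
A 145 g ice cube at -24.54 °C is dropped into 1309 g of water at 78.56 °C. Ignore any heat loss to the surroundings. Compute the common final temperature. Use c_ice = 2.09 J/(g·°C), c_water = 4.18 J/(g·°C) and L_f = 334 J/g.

T_f ≈ 61.5 °C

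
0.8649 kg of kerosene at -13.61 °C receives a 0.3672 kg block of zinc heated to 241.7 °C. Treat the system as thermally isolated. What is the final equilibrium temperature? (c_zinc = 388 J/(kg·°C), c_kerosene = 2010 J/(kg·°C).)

T_f ≈ 5.7 °C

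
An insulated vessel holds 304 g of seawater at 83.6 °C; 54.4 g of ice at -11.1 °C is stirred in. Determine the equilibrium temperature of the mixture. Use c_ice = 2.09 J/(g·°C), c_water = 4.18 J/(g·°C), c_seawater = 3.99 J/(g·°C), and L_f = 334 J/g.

Sum of m c ΔT and latent-heat terms is zero:
ice -11.1→0 °C: 54.4·2.09·11.1 = 1262
  latent heat to melt: 54.4·334 = 18170
  warm the meltwater: 227.39 T
  seawater cools: 304·3.99·(T − 83.6) = 1213(T − 83.6)
1440.4 T = 101403 − 19432 = 81972
T ≈ 56.91 °C (positive, so assuming full melt was valid).

T_f ≈ 56.9 °C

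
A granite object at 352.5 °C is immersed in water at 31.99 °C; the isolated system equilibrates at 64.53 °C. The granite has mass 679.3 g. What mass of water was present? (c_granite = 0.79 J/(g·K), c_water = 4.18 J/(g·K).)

Heat lost by the granite = heat gained by the water:
679.3·0.79·(352.5 − 64.53) = m·4.18·(64.53 − 31.99)
136.02 m = 154538  ⇒  m ≈ 1136 g

m ≈ 1140 g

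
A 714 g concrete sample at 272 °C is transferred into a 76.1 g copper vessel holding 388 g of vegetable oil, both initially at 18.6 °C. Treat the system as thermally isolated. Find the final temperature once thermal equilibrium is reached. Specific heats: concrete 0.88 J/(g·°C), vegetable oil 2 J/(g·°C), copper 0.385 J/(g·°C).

T_f is the heat-capacity-weighted average of the initial temperatures:
T_f = (628.32·272 + 776·18.6 + 29.3·18.6) / (628.32 + 776 + 29.3)
    = 185882 / 1433.6 ≈ 129.66 °C

T_f ≈ 129.7 °C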